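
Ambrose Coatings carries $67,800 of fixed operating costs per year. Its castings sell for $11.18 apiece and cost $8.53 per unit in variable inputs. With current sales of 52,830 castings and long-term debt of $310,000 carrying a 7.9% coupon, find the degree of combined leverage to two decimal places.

2.93

Contribution at this volume is 52,830 × $2.65 = $139,999.50.
EBIT = $139,999.50 − $67,800 = $72,199.50. Interest = $24,490.00, so EBIT − I = $47,709.50.
DCL = contribution ÷ (EBIT − I) = $139,999.50 ÷ $47,709.50 = 2.9344.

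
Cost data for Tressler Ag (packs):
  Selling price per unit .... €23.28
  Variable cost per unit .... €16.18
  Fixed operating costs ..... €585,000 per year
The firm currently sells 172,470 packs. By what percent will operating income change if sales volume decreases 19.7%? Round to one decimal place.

-37.7%

Contribution at this volume is 172,470 × €7.10 = €1,224,537.00.
Subtracting fixed costs: EBIT = €1,224,537.00 − €585,000 = €639,537.00.
Degree of operating leverage = €1,224,537.00 / €639,537.00 = 1.9147.
So EBIT moves 1.9147 × (-19.7%) = -37.7%.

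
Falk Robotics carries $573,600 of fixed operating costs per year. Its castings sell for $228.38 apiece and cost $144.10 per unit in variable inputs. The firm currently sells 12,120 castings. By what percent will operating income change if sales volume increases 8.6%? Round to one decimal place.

At 12,120 units, contribution = 12,120 × $84.28 = $1,021,473.60.
EBIT = $1,021,473.60 − $573,600 = $447,873.60.
So DOL = total CM / EBIT = $1,021,473.60 / $447,873.60 = 2.2807.
So EBIT moves 2.2807 × (+8.6%) = +19.6%.

+19.6%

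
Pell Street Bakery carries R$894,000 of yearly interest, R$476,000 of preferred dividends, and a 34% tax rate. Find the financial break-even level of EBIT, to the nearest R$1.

R$1,615,212

Grossing the preferred dividend up to pre-tax terms: R$476,000 / (1 − 0.34) = R$721,212.12.
Financial break-even EBIT = interest + D_p ÷ (1 − t) = R$894,000 + R$721,212.12 = R$1,615,212.12.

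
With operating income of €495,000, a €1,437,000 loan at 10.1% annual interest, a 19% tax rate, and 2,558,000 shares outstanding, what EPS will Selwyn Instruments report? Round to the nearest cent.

€0.11

Pre-tax income = €495,000 − €145,137.00 = €349,863.00.
Net income = €349,863.00 × (1 − 0.19) = €283,389.03.
EPS = €283,389.03 ÷ 2,558,000 = €0.11.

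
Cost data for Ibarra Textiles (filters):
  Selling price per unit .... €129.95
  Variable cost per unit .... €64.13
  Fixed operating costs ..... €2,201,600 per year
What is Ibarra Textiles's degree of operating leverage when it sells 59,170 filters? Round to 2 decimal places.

2.30

Total contribution margin = 59,170 × €65.82 = €3,894,569.40.
Operating income = contribution − fixed costs = €3,894,569.40 − €2,201,600 = €1,692,969.40.
So DOL = total CM / EBIT = €3,894,569.40 / €1,692,969.40 = 2.3004.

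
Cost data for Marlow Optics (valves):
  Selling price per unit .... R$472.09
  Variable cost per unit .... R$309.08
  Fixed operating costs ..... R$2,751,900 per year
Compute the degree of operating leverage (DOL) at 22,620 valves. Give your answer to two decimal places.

3.94

Contribution at this volume is 22,620 × R$163.01 = R$3,687,286.20.
EBIT = R$3,687,286.20 − R$2,751,900 = R$935,386.20.
DOL = contribution ÷ EBIT = R$3,687,286.20 ÷ R$935,386.20 = 3.9420.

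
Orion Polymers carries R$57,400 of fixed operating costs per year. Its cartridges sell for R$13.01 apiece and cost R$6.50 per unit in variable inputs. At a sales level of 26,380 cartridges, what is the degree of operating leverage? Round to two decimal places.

1.50

Total contribution margin = 26,380 × R$6.51 = R$171,733.80.
EBIT = R$171,733.80 − R$57,400 = R$114,333.80.
So DOL = total CM / EBIT = R$171,733.80 / R$114,333.80 = 1.5020.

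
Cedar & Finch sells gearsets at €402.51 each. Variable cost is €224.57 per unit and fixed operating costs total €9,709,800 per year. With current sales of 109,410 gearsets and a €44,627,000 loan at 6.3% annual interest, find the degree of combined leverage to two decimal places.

At 109,410 units, contribution = 109,410 × €177.94 = €19,468,415.40.
Operating income = contribution − fixed costs = €19,468,415.40 − €9,709,800 = €9,758,615.40. Interest = €2,811,501.00.
DOL = €19,468,415.40 ÷ €9,758,615.40 = 1.9950; DFL = €9,758,615.40 ÷ €6,947,114.40 = 1.4047.
Combined leverage = 1.9950 × 1.4047 = 2.8024.

2.80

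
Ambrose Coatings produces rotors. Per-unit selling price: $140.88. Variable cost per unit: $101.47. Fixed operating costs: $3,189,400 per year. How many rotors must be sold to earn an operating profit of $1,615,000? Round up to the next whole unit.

Each unit contributes $140.88 − $101.47 = $39.41.
Units = (FC + target) / CM = ($3,189,400 + $1,615,000) / $39.41 = 121,908.15, so 121,909 rotors.

121,909 rotors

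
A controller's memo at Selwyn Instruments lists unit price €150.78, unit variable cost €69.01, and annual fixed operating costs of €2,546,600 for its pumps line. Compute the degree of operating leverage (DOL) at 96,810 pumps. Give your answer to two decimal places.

1.47

Total contribution margin = 96,810 × €81.77 = €7,916,153.70.
Operating income = contribution − fixed costs = €7,916,153.70 − €2,546,600 = €5,369,553.70.
DOL = contribution ÷ EBIT = €7,916,153.70 ÷ €5,369,553.70 = 1.4743.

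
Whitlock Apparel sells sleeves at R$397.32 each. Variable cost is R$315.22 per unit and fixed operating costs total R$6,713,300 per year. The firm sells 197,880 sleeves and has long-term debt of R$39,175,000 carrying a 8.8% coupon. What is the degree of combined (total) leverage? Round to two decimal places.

Contribution at this volume is 197,880 × R$82.10 = R$16,245,948.00.
Subtracting fixed costs: EBIT = R$16,245,948.00 − R$6,713,300 = R$9,532,648.00. Interest = R$3,447,400.00, so EBIT − I = R$6,085,248.00.
Degree of total leverage = total CM / (EBIT − interest) = R$16,245,948.00 / R$6,085,248.00 = 2.6697.

2.67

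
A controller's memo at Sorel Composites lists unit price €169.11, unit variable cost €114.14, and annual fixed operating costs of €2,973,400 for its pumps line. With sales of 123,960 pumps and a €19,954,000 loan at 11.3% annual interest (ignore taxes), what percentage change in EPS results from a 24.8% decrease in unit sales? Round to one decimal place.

Contribution at this volume is 123,960 × €54.97 = €6,814,081.20.
EBIT = €6,814,081.20 − €2,973,400 = €3,840,681.20.
After interest of €2,254,802.00, pre-tax earnings = €1,585,879.20.
DCL = total CM / (EBIT − I) = €6,814,081.20 / €1,585,879.20 = 4.2967.
EPS therefore changes by 4.2967 × (-24.8%) = -106.6%.

-106.6%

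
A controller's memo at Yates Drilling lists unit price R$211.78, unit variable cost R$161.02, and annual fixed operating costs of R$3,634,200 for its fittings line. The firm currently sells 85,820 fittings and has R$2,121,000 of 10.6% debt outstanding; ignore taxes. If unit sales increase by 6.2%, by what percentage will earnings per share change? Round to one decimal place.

+54.3%

Contribution at this volume is 85,820 × R$50.76 = R$4,356,223.20.
Subtracting fixed costs: EBIT = R$4,356,223.20 − R$3,634,200 = R$722,023.20.
Interest = R$224,826.00, so EBIT − I = R$497,197.20.
DCL = total CM / (EBIT − I) = R$4,356,223.20 / R$497,197.20 = 8.7616.
EPS therefore changes by 8.7616 × (+6.2%) = +54.3%.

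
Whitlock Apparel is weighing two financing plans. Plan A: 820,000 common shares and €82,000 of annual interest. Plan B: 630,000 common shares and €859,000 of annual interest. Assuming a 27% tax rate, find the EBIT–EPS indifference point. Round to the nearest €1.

Set EPS_A = EPS_B: (EBIT − €82,000)(1 − 0.27) ÷ 820,000 = (EBIT − €859,000)(1 − 0.27) ÷ 630,000.
Cancelling (1 − t) and cross-multiplying: 630,000·(EBIT − 82,000) = 820,000·(EBIT − 859,000).
EBIT × (820,000 − 630,000) = 859,000 × 820,000 − 82,000 × 630,000 = 652,720,000,000, so EBIT = 652,720,000,000 ÷ 190,000 = 3,435,368.42.

€3,435,368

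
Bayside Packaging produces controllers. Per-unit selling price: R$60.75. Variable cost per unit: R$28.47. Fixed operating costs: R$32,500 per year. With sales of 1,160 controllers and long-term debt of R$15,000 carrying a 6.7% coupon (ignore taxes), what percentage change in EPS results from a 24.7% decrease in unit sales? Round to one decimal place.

Contribution at this volume is 1,160 × R$32.28 = R$37,444.80.
Operating income = contribution − fixed costs = R$37,444.80 − R$32,500 = R$4,944.80.
After interest of R$1,005.00, pre-tax earnings = R$3,939.80.
Degree of combined leverage = contribution ÷ (EBIT − I) = R$37,444.80 ÷ R$3,939.80 = 9.5042.
%ΔEPS = DCL × %ΔSales = 9.5042 × -24.7% = -234.8%.

-234.8%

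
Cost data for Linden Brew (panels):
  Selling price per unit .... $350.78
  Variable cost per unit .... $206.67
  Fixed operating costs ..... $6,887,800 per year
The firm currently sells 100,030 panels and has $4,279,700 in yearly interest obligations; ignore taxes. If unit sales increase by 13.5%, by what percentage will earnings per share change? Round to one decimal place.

At 100,030 units, contribution = 100,030 × $144.11 = $14,415,323.30.
Subtracting fixed costs: EBIT = $14,415,323.30 − $6,887,800 = $7,527,523.30.
Interest = $4,279,700.00, so EBIT − I = $3,247,823.30.
Degree of combined leverage = contribution ÷ (EBIT − I) = $14,415,323.30 ÷ $3,247,823.30 = 4.4385.
EPS therefore changes by 4.4385 × (+13.5%) = +59.9%.

+59.9%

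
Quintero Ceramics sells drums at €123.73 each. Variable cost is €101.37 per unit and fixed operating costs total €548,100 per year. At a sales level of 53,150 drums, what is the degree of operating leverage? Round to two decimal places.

Total contribution margin = 53,150 × €22.36 = €1,188,434.00.
EBIT = €1,188,434.00 − €548,100 = €640,334.00.
Degree of operating leverage = €1,188,434.00 / €640,334.00 = 1.8560.

1.86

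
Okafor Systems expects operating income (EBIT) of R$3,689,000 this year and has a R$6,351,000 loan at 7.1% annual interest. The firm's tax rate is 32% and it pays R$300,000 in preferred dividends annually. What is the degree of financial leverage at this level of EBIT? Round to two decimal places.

Annual interest charges come to R$450,921.00.
Pre-tax preferred-dividend burden = R$300,000 ÷ (1 − 0.32) = R$441,176.47.
DFL = EBIT ÷ [EBIT − I − D_p/(1−t)] = R$3,689,000 ÷ [R$3,689,000 − R$450,921.00 − R$441,176.47] = R$3,689,000 ÷ R$2,796,902.53 = 1.3190.

1.32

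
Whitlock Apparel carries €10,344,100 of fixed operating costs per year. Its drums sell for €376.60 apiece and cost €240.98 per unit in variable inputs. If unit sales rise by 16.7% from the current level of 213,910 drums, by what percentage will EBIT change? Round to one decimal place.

+26.0%

At 213,910 units, contribution = 213,910 × €135.62 = €29,010,474.20.
Operating income = contribution − fixed costs = €29,010,474.20 − €10,344,100 = €18,666,374.20.
DOL = contribution ÷ EBIT = €29,010,474.20 ÷ €18,666,374.20 = 1.5542.
Operating income changes by 1.5542 × +16.7% = +26.0%.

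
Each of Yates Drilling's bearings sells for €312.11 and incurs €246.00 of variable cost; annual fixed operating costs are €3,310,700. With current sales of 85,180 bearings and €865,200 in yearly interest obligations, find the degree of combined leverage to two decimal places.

3.87

Total contribution margin = 85,180 × €66.11 = €5,631,249.80.
EBIT = €5,631,249.80 − €3,310,700 = €2,320,549.80. Interest = €865,200.00.
DOL = €5,631,249.80 ÷ €2,320,549.80 = 2.4267; DFL = €2,320,549.80 ÷ €1,455,349.80 = 1.5945.
DCL = DOL × DFL = 2.4267 × 1.5945 = 3.8694.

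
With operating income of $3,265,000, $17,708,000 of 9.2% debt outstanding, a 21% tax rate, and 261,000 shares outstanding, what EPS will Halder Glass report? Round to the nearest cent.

$4.95

Pre-tax income = $3,265,000 − $1,629,136.00 = $1,635,864.00.
After tax at 21%: net income = $1,635,864.00 × 0.79 = $1,292,332.56.
EPS = $1,292,332.56 ÷ 261,000 = $4.95.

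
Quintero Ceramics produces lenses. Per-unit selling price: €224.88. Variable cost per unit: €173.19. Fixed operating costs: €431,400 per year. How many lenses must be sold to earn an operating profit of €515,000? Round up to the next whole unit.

Contribution margin per unit = €224.88 − €173.19 = €51.69.
Units = (FC + target) / CM = (€431,400 + €515,000) / €51.69 = 18,309.15, so 18,310 lenses.

18,310 lenses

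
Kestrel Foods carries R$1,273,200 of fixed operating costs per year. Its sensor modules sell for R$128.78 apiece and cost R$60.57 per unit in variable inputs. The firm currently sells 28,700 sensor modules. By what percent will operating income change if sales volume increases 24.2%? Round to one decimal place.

Total contribution margin = 28,700 × R$68.21 = R$1,957,627.00.
Subtracting fixed costs: EBIT = R$1,957,627.00 − R$1,273,200 = R$684,427.00.
Degree of operating leverage = R$1,957,627.00 / R$684,427.00 = 2.8602.
%ΔEBIT = DOL × %ΔSales = 2.8602 × +24.2% = +69.2%.

+69.2%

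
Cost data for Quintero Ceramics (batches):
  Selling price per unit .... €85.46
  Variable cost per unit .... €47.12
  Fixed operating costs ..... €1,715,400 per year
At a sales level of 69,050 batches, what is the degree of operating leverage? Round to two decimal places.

2.84

At 69,050 units, contribution = 69,050 × €38.34 = €2,647,377.00.
Operating income = contribution − fixed costs = €2,647,377.00 − €1,715,400 = €931,977.00.
DOL = contribution ÷ EBIT = €2,647,377.00 ÷ €931,977.00 = 2.8406.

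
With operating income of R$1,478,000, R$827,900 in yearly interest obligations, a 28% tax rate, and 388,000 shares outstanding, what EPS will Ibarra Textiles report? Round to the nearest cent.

R$1.21

Interest = R$827,900.00, so EBT = R$1,478,000 − R$827,900.00 = R$650,100.00.
Net income = R$650,100.00 × (1 − 0.28) = R$468,072.00.
EPS = R$468,072.00 ÷ 388,000 = R$1.21.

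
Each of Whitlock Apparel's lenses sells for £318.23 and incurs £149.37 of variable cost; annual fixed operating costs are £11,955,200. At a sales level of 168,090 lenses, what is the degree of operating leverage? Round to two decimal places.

Contribution at this volume is 168,090 × £168.86 = £28,383,677.40.
Operating income = contribution − fixed costs = £28,383,677.40 − £11,955,200 = £16,428,477.40.
DOL = contribution ÷ EBIT = £28,383,677.40 ÷ £16,428,477.40 = 1.7277.

1.73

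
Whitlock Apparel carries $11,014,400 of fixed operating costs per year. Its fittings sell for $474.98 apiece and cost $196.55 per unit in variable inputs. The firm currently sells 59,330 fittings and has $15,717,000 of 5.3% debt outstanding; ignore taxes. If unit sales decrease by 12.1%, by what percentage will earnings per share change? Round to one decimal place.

Total contribution margin = 59,330 × $278.43 = $16,519,251.90.
Subtracting fixed costs: EBIT = $16,519,251.90 − $11,014,400 = $5,504,851.90.
Interest = $833,001.00, so EBIT − I = $4,671,850.90.
DCL = total CM / (EBIT − I) = $16,519,251.90 / $4,671,850.90 = 3.5359.
%ΔEPS = DCL × %ΔSales = 3.5359 × -12.1% = -42.8%.

-42.8%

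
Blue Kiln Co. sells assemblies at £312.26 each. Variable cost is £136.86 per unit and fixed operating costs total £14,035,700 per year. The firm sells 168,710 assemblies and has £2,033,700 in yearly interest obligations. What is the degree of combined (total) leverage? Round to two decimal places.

At 168,710 units, contribution = 168,710 × £175.40 = £29,591,734.00.
Subtracting fixed costs: EBIT = £29,591,734.00 − £14,035,700 = £15,556,034.00. Interest = £2,033,700.00, so EBIT − I = £13,522,334.00.
Degree of total leverage = total CM / (EBIT − interest) = £29,591,734.00 / £13,522,334.00 = 2.1884.

2.19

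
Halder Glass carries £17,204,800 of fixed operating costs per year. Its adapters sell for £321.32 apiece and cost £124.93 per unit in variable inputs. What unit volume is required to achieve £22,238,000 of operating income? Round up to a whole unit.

Contribution margin per unit = £321.32 − £124.93 = £196.39.
Units = (FC + target) / CM = (£17,204,800 + £22,238,000) / £196.39 = 200,839.15, so 200,840 adapters.

200,840 adapters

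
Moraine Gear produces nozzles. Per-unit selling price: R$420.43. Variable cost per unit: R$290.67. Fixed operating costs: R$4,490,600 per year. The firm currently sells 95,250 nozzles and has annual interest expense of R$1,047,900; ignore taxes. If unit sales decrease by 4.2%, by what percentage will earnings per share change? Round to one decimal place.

-7.6%

Contribution at this volume is 95,250 × R$129.76 = R$12,359,640.00.
Subtracting fixed costs: EBIT = R$12,359,640.00 − R$4,490,600 = R$7,869,040.00.
Interest = R$1,047,900.00, so EBIT − I = R$6,821,140.00.
Degree of combined leverage = contribution ÷ (EBIT − I) = R$12,359,640.00 ÷ R$6,821,140.00 = 1.8120.
%ΔEPS = DCL × %ΔSales = 1.8120 × -4.2% = -7.6%.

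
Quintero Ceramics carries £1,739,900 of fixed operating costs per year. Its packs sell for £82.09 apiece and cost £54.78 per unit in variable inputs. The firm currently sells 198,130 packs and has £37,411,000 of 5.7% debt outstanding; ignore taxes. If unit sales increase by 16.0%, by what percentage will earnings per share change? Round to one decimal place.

+56.3%

At 198,130 units, contribution = 198,130 × £27.31 = £5,410,930.30.
EBIT = £5,410,930.30 − £1,739,900 = £3,671,030.30.
Interest = £2,132,427.00, so EBIT − I = £1,538,603.30.
DCL = total CM / (EBIT − I) = £5,410,930.30 / £1,538,603.30 = 3.5168.
EPS therefore changes by 3.5168 × (+16.0%) = +56.3%.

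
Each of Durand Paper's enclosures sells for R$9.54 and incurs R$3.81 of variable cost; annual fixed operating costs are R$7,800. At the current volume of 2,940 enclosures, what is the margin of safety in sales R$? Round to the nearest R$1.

R$15,061

Each unit contributes R$9.54 − R$3.81 = R$5.73. Break-even units = R$7,800 ÷ R$5.73 = 1,361.26; break-even revenue = 1,361.26 × R$9.54 = R$12,986.39.
Current sales = 2,940 × R$9.54 = R$28,047.60.
Margin of safety = R$28,047.60 − R$12,986.39 = R$15,061.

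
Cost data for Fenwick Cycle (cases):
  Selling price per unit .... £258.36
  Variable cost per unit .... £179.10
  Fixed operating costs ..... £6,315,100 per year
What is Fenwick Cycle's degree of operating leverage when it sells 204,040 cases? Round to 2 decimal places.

Total contribution margin = 204,040 × £79.26 = £16,172,210.40.
Subtracting fixed costs: EBIT = £16,172,210.40 − £6,315,100 = £9,857,110.40.
So DOL = total CM / EBIT = £16,172,210.40 / £9,857,110.40 = 1.6407.

1.64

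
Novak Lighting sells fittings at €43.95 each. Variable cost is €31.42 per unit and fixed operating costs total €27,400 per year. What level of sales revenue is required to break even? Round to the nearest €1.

€96,108

CM per unit = €43.95 − €31.42 = €12.53; CM ratio = €12.53 / €43.95 = 0.2851.
Break-even sales = FC ÷ CM ratio = €27,400 × €43.95 / €12.53 = €96,108.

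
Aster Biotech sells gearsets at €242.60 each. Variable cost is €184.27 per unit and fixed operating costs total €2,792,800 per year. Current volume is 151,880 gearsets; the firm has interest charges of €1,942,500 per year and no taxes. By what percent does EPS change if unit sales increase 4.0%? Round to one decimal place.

+8.6%

At 151,880 units, contribution = 151,880 × €58.33 = €8,859,160.40.
Operating income = contribution − fixed costs = €8,859,160.40 − €2,792,800 = €6,066,360.40.
After interest of €1,942,500.00, pre-tax earnings = €4,123,860.40.
DCL = total CM / (EBIT − I) = €8,859,160.40 / €4,123,860.40 = 2.1483.
%ΔEPS = DCL × %ΔSales = 2.1483 × +4.0% = +8.6%.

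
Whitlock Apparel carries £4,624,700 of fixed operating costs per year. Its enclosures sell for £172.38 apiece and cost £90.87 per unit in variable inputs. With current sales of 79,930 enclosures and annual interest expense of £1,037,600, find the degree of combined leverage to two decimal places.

Contribution at this volume is 79,930 × £81.51 = £6,515,094.30.
EBIT = £6,515,094.30 − £4,624,700 = £1,890,394.30. Interest = £1,037,600.00.
DOL = £6,515,094.30 ÷ £1,890,394.30 = 3.4464; DFL = £1,890,394.30 ÷ £852,794.30 = 2.2167.
DCL = DOL × DFL = 3.4464 × 2.2167 = 7.6396.

7.64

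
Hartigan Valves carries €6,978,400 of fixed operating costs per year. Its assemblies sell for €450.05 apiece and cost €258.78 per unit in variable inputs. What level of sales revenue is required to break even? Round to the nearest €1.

€16,419,872

Contribution margin per unit = €450.05 − €258.78 = €191.27, a CM ratio of €191.27 ÷ €450.05 = 0.4250.
Break-even sales = FC ÷ CM ratio = €6,978,400 × €450.05 / €191.27 = €16,419,872.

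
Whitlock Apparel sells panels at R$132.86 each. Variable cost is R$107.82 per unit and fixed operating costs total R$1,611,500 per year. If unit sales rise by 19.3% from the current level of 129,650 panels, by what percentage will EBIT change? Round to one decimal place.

+38.3%

Contribution at this volume is 129,650 × R$25.04 = R$3,246,436.00.
Subtracting fixed costs: EBIT = R$3,246,436.00 − R$1,611,500 = R$1,634,936.00.
So DOL = total CM / EBIT = R$3,246,436.00 / R$1,634,936.00 = 1.9857.
Operating income changes by 1.9857 × +19.3% = +38.3%.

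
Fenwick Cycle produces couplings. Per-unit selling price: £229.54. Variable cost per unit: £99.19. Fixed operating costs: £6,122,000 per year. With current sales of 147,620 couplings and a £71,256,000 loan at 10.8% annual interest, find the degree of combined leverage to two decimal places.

3.55

At 147,620 units, contribution = 147,620 × £130.35 = £19,242,267.00.
EBIT = £19,242,267.00 − £6,122,000 = £13,120,267.00. Interest = £7,695,648.00.
DOL = £19,242,267.00 ÷ £13,120,267.00 = 1.4666; DFL = £13,120,267.00 ÷ £5,424,619.00 = 2.4187.
DCL = DOL × DFL = 1.4666 × 2.4187 = 3.5473.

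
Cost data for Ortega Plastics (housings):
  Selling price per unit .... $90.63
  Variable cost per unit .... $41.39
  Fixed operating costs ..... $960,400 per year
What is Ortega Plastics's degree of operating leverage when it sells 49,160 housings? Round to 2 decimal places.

1.66

Contribution at this volume is 49,160 × $49.24 = $2,420,638.40.
Operating income = contribution − fixed costs = $2,420,638.40 − $960,400 = $1,460,238.40.
Degree of operating leverage = $2,420,638.40 / $1,460,238.40 = 1.6577.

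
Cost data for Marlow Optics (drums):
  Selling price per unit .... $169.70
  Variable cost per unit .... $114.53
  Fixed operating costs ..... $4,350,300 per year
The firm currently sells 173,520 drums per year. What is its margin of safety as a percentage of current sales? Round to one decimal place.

54.6%

Each unit contributes $169.70 − $114.53 = $55.17. Break-even units = $4,350,300 ÷ $55.17 = 78,852.64; break-even revenue = 78,852.64 × $169.70 = $13,381,292.55.
Current sales = 173,520 × $169.70 = $29,446,344.00.
Margin of safety = ($29,446,344.00 − $13,381,292.55) ÷ $29,446,344.00 = 54.6%.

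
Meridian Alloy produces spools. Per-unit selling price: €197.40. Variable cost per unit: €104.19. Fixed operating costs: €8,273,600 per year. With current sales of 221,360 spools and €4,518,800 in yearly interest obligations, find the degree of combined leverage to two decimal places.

Total contribution margin = 221,360 × €93.21 = €20,632,965.60.
Operating income = contribution − fixed costs = €20,632,965.60 − €8,273,600 = €12,359,365.60. Interest = €4,518,800.00.
DOL = €20,632,965.60 ÷ €12,359,365.60 = 1.6694; DFL = €12,359,365.60 ÷ €7,840,565.60 = 1.5763.
Combined leverage = 1.6694 × 1.5763 = 2.6315.

2.63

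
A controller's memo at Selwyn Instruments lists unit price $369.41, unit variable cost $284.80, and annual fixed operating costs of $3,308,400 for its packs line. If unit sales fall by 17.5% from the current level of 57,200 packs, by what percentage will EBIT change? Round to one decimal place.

-55.3%

At 57,200 units, contribution = 57,200 × $84.61 = $4,839,692.00.
Operating income = contribution − fixed costs = $4,839,692.00 − $3,308,400 = $1,531,292.00.
DOL = contribution ÷ EBIT = $4,839,692.00 ÷ $1,531,292.00 = 3.1605.
%ΔEBIT = DOL × %ΔSales = 3.1605 × -17.5% = -55.3%.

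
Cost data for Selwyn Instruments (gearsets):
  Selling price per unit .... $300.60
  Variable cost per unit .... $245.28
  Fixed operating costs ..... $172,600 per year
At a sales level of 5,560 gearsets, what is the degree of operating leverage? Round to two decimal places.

2.28

At 5,560 units, contribution = 5,560 × $55.32 = $307,579.20.
Subtracting fixed costs: EBIT = $307,579.20 − $172,600 = $134,979.20.
So DOL = total CM / EBIT = $307,579.20 / $134,979.20 = 2.2787.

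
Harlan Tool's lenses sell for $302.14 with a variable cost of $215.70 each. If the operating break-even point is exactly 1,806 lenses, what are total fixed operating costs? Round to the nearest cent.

$156,110.64

Contribution margin per unit = $302.14 − $215.70 = $86.44.
Since BE = FC / CM, FC = 1,806 × $86.44 = $156,110.64.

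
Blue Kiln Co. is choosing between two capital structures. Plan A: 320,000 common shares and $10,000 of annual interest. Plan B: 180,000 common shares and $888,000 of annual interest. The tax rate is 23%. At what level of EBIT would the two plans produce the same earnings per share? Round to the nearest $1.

Set EPS_A = EPS_B: (EBIT − $10,000)(1 − 0.23) ÷ 320,000 = (EBIT − $888,000)(1 − 0.23) ÷ 180,000.
Cancelling (1 − t) and cross-multiplying: 180,000·(EBIT − 10,000) = 320,000·(EBIT − 888,000).
Solving, EBIT = (888,000·320,000 − 10,000·180,000) / (320,000 − 180,000) = 282,360,000,000 / 140,000 = 2,016,857.14.

$2,016,857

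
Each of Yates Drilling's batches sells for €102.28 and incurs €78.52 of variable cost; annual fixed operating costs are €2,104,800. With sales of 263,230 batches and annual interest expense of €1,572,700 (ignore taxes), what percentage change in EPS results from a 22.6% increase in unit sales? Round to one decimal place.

At 263,230 units, contribution = 263,230 × €23.76 = €6,254,344.80.
Subtracting fixed costs: EBIT = €6,254,344.80 − €2,104,800 = €4,149,544.80.
After interest of €1,572,700.00, pre-tax earnings = €2,576,844.80.
Degree of combined leverage = contribution ÷ (EBIT − I) = €6,254,344.80 ÷ €2,576,844.80 = 2.4271.
EPS therefore changes by 2.4271 × (+22.6%) = +54.9%.

+54.9%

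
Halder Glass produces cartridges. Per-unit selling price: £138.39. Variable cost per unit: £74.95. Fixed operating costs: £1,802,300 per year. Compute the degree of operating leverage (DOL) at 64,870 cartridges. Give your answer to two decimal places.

At 64,870 units, contribution = 64,870 × £63.44 = £4,115,352.80.
EBIT = £4,115,352.80 − £1,802,300 = £2,313,052.80.
DOL = contribution ÷ EBIT = £4,115,352.80 ÷ £2,313,052.80 = 1.7792.

1.78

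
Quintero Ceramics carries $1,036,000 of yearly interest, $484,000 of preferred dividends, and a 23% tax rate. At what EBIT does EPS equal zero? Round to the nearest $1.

$1,664,571

Preferred dividends are paid after tax, so their pre-tax equivalent is $484,000 ÷ (1 − 0.23) = $628,571.43.
EPS = 0 when EBIT covers interest plus the pre-tax preferred burden: $1,036,000 + $628,571.43 = $1,664,571.43.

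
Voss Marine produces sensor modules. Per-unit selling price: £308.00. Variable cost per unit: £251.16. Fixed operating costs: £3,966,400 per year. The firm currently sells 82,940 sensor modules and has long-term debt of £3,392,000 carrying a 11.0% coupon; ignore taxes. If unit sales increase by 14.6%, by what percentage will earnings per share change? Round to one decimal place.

+183.6%

Total contribution margin = 82,940 × £56.84 = £4,714,309.60.
EBIT = £4,714,309.60 − £3,966,400 = £747,909.60.
Interest = £373,120.00, so EBIT − I = £374,789.60.
DCL = total CM / (EBIT − I) = £4,714,309.60 / £374,789.60 = 12.5785.
%ΔEPS = DCL × %ΔSales = 12.5785 × +14.6% = +183.6%.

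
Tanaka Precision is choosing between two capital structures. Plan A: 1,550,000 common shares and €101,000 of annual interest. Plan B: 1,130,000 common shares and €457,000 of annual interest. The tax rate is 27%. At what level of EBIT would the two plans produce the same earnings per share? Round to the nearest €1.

At indifference, (EBIT − 101,000)(1 − t)/1,550,000 = (EBIT − 457,000)(1 − t)/1,130,000.
The (1 − t) factor cancels: (EBIT − 101,000) × 1,130,000 = (EBIT − 457,000) × 1,550,000.
EBIT × (1,550,000 − 1,130,000) = 457,000 × 1,550,000 − 101,000 × 1,130,000 = 594,220,000,000, so EBIT = 594,220,000,000 ÷ 420,000 = 1,414,809.52.

€1,414,810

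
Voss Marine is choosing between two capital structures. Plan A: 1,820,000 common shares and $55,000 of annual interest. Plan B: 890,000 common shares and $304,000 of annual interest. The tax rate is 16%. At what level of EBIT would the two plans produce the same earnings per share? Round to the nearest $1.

Set EPS_A = EPS_B: (EBIT − $55,000)(1 − 0.16) ÷ 1,820,000 = (EBIT − $304,000)(1 − 0.16) ÷ 890,000.
The (1 − t) factor cancels: (EBIT − 55,000) × 890,000 = (EBIT − 304,000) × 1,820,000.
Solving, EBIT = (304,000·1,820,000 − 55,000·890,000) / (1,820,000 − 890,000) = 504,330,000,000 / 930,000 = 542,290.32.

$542,290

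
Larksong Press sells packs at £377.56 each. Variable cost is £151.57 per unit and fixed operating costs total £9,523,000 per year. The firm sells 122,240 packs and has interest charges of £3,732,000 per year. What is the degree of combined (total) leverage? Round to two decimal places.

At 122,240 units, contribution = 122,240 × £225.99 = £27,625,017.60.
Operating income = contribution − fixed costs = £27,625,017.60 − £9,523,000 = £18,102,017.60. Interest = £3,732,000.00, so EBIT − I = £14,370,017.60.
DCL = contribution ÷ (EBIT − I) = £27,625,017.60 ÷ £14,370,017.60 = 1.9224.

1.92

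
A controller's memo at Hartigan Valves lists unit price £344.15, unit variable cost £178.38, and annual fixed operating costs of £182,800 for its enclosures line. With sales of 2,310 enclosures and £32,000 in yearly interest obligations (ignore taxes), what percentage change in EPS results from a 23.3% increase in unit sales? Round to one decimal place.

At 2,310 units, contribution = 2,310 × £165.77 = £382,928.70.
Subtracting fixed costs: EBIT = £382,928.70 − £182,800 = £200,128.70.
Interest = £32,000.00, so EBIT − I = £168,128.70.
Degree of combined leverage = contribution ÷ (EBIT − I) = £382,928.70 ÷ £168,128.70 = 2.2776.
%ΔEPS = DCL × %ΔSales = 2.2776 × +23.3% = +53.1%.

+53.1%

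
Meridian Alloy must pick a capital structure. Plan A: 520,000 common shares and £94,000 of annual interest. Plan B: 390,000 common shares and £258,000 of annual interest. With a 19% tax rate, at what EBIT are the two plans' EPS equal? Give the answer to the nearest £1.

At indifference, (EBIT − 94,000)(1 − t)/520,000 = (EBIT − 258,000)(1 − t)/390,000.
The (1 − t) factor cancels: (EBIT − 94,000) × 390,000 = (EBIT − 258,000) × 520,000.
Solving, EBIT = (258,000·520,000 − 94,000·390,000) / (520,000 − 390,000) = 97,500,000,000 / 130,000 = 750,000.00.

£750,000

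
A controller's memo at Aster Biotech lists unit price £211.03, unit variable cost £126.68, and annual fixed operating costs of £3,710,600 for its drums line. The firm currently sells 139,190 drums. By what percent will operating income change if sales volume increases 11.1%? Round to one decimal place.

Contribution at this volume is 139,190 × £84.35 = £11,740,676.50.
Operating income = contribution − fixed costs = £11,740,676.50 − £3,710,600 = £8,030,076.50.
Degree of operating leverage = £11,740,676.50 / £8,030,076.50 = 1.4621.
So EBIT moves 1.4621 × (+11.1%) = +16.2%.

+16.2%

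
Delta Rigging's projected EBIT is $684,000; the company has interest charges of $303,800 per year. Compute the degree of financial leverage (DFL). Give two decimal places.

Interest = $303,800.00.
DFL = EBIT ÷ (EBIT − I) = $684,000 ÷ ($684,000 − $303,800.00) = $684,000 ÷ $380,200.00 = 1.7991.

1.80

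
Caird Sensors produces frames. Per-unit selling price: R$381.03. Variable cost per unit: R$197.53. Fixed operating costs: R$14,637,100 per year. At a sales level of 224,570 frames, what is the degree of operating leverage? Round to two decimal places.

At 224,570 units, contribution = 224,570 × R$183.50 = R$41,208,595.00.
EBIT = R$41,208,595.00 − R$14,637,100 = R$26,571,495.00.
DOL = contribution ÷ EBIT = R$41,208,595.00 ÷ R$26,571,495.00 = 1.5509.

1.55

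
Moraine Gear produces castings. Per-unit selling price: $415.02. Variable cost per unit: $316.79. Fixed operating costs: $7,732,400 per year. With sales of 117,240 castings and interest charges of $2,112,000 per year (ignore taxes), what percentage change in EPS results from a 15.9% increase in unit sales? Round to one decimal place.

Contribution at this volume is 117,240 × $98.23 = $11,516,485.20.
Subtracting fixed costs: EBIT = $11,516,485.20 − $7,732,400 = $3,784,085.20.
After interest of $2,112,000.00, pre-tax earnings = $1,672,085.20.
DCL = total CM / (EBIT − I) = $11,516,485.20 / $1,672,085.20 = 6.8875.
%ΔEPS = DCL × %ΔSales = 6.8875 × +15.9% = +109.5%.

+109.5%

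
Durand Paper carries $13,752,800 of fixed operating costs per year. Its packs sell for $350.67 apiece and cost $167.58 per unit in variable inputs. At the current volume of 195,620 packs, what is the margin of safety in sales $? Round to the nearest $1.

Unit CM = price − variable cost = $350.67 − $167.58 = $183.09. Break-even units = $13,752,800 ÷ $183.09 = 75,114.97; break-even revenue = 75,114.97 × $350.67 = $26,340,566.80.
Actual sales revenue = 195,620 × $350.67 = $68,598,065.40.
Margin of safety = $68,598,065.40 − $26,340,566.80 = $42,257,499.

$42,257,499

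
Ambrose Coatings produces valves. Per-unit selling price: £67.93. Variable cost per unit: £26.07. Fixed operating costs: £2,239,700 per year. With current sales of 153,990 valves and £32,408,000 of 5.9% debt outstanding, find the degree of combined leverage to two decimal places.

At 153,990 units, contribution = 153,990 × £41.86 = £6,446,021.40.
Operating income = contribution − fixed costs = £6,446,021.40 − £2,239,700 = £4,206,321.40. Interest = £1,912,072.00, so EBIT − I = £2,294,249.40.
DCL = contribution ÷ (EBIT − I) = £6,446,021.40 ÷ £2,294,249.40 = 2.8096.

2.81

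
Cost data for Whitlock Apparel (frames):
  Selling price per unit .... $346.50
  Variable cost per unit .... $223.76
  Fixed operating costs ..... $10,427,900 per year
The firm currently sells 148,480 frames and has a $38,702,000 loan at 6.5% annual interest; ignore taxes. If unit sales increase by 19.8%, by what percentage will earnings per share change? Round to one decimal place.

At 148,480 units, contribution = 148,480 × $122.74 = $18,224,435.20.
Operating income = contribution − fixed costs = $18,224,435.20 − $10,427,900 = $7,796,535.20.
After interest of $2,515,630.00, pre-tax earnings = $5,280,905.20.
Degree of combined leverage = contribution ÷ (EBIT − I) = $18,224,435.20 ÷ $5,280,905.20 = 3.4510.
%ΔEPS = DCL × %ΔSales = 3.4510 × +19.8% = +68.3%.

+68.3%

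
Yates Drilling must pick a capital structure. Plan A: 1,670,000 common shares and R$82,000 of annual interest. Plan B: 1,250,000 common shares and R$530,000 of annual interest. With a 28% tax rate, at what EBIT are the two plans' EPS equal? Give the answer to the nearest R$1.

R$1,863,333

At indifference, (EBIT − 82,000)(1 − t)/1,670,000 = (EBIT − 530,000)(1 − t)/1,250,000.
The (1 − t) factor cancels: (EBIT − 82,000) × 1,250,000 = (EBIT − 530,000) × 1,670,000.
Solving, EBIT = (530,000·1,670,000 − 82,000·1,250,000) / (1,670,000 − 1,250,000) = 782,600,000,000 / 420,000 = 1,863,333.33.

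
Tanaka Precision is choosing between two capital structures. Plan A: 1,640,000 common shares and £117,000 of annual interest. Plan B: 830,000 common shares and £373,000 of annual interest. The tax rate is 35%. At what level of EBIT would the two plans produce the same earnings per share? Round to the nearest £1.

At indifference, (EBIT − 117,000)(1 − t)/1,640,000 = (EBIT − 373,000)(1 − t)/830,000.
Cancelling (1 − t) and cross-multiplying: 830,000·(EBIT − 117,000) = 1,640,000·(EBIT − 373,000).
Solving, EBIT = (373,000·1,640,000 − 117,000·830,000) / (1,640,000 − 830,000) = 514,610,000,000 / 810,000 = 635,320.99.

£635,321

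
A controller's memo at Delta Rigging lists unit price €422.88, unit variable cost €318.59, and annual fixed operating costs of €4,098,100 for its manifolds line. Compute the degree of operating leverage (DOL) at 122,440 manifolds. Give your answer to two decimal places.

At 122,440 units, contribution = 122,440 × €104.29 = €12,769,267.60.
Subtracting fixed costs: EBIT = €12,769,267.60 − €4,098,100 = €8,671,167.60.
Degree of operating leverage = €12,769,267.60 / €8,671,167.60 = 1.4726.

1.47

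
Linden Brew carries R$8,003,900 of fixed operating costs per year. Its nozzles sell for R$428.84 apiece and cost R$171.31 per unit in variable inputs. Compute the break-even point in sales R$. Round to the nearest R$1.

Contribution margin per unit = R$428.84 − R$171.31 = R$257.53, a CM ratio of R$257.53 ÷ R$428.84 = 0.6005.
Break-even revenue = fixed costs × price ÷ CM = R$8,003,900 × R$428.84 ÷ R$257.53 = R$13,328,127.

R$13,328,127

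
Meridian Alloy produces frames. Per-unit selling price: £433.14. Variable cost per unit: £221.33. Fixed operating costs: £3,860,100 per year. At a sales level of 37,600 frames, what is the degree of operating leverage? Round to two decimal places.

1.94

Total contribution margin = 37,600 × £211.81 = £7,964,056.00.
EBIT = £7,964,056.00 − £3,860,100 = £4,103,956.00.
DOL = contribution ÷ EBIT = £7,964,056.00 ÷ £4,103,956.00 = 1.9406.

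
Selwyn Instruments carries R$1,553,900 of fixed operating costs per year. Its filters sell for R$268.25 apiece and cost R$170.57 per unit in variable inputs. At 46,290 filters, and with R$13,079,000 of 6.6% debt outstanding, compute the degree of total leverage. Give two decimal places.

2.15

Contribution at this volume is 46,290 × R$97.68 = R$4,521,607.20.
Operating income = contribution − fixed costs = R$4,521,607.20 − R$1,553,900 = R$2,967,707.20. Interest = R$863,214.00, so EBIT − I = R$2,104,493.20.
DCL = contribution ÷ (EBIT − I) = R$4,521,607.20 ÷ R$2,104,493.20 = 2.1485.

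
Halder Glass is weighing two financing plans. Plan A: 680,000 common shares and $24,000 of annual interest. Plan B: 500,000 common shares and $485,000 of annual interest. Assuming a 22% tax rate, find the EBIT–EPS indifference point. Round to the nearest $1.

$1,765,556

Set EPS_A = EPS_B: (EBIT − $24,000)(1 − 0.22) ÷ 680,000 = (EBIT − $485,000)(1 − 0.22) ÷ 500,000.
Cancelling (1 − t) and cross-multiplying: 500,000·(EBIT − 24,000) = 680,000·(EBIT − 485,000).
Solving, EBIT = (485,000·680,000 − 24,000·500,000) / (680,000 − 500,000) = 317,800,000,000 / 180,000 = 1,765,555.56.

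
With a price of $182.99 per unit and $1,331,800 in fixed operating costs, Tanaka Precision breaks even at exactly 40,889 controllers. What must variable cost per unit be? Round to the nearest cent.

At break-even, FC = Q × (P − VC), so P − VC = $1,331,800 ÷ 40,889 = $32.5711.
Variable cost per unit = $182.99 − $32.5711 = $150.42.

$150.42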